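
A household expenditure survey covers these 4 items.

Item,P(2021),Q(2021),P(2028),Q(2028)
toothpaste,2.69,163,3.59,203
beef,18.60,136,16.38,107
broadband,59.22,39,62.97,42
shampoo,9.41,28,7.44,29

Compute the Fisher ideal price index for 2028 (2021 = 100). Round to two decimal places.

Laspeyres component (base-period weights):
ΣP(2028)Q(2021) = 3.59×163 + 16.38×136 + 62.97×39 + 7.44×28 = 585.17 + 2227.68 + 2455.83 + 208.32 = 5477
ΣP(2021)Q(2021) = 2.69×163 + 18.60×136 + 59.22×39 + 9.41×28 = 438.47 + 2529.6 + 2309.58 + 263.48 = 5541.13
L = 5477 / 5541.13 × 100 = 98.8427
Paasche component (current-period weights):
ΣP(2028)Q(2028) = 3.59×203 + 16.38×107 + 62.97×42 + 7.44×29 = 728.77 + 1752.66 + 2644.74 + 215.76 = 5341.93
ΣP(2021)Q(2028) = 2.69×203 + 18.60×107 + 59.22×42 + 9.41×29 = 546.07 + 1990.2 + 2487.24 + 272.89 = 5296.4
P = 5341.93 / 5296.4 × 100 = 100.8596
Fisher = √(L × P) = √(98.8427 × 100.8596) = 99.8461

99.85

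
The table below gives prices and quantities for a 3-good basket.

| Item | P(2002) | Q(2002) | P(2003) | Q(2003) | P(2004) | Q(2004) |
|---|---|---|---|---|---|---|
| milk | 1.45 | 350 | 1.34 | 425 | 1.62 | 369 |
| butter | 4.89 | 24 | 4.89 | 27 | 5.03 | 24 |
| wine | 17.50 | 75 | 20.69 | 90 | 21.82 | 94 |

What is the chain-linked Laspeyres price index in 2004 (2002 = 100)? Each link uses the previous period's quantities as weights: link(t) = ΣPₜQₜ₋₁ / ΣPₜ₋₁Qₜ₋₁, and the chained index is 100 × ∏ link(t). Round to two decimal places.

Link 2002→2003:
ΣP(2003)Q(2002) = 1.34×350 + 4.89×24 + 20.69×75 = 469 + 117.36 + 1551.75 = 2138.11
ΣP(2002)Q(2002) = 1.45×350 + 4.89×24 + 17.50×75 = 507.5 + 117.36 + 1312.5 = 1937.36
link = 2138.11/1937.36 = 1.103620
Link 2003→2004:
ΣP(2004)Q(2003) = 1.62×425 + 5.03×27 + 21.82×90 = 688.5 + 135.81 + 1963.8 = 2788.11
ΣP(2003)Q(2003) = 1.34×425 + 4.89×27 + 20.69×90 = 569.5 + 132.03 + 1862.1 = 2563.63
link = 2788.11/2563.63 = 1.087563
Chained index = 100 × 1.103620 × 1.087563 = 120.0257

120.03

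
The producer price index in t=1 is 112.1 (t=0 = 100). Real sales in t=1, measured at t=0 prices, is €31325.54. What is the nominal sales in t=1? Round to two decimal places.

Nominal = Real × (Index/100) = 31325.54 × (112.1/100)
        = 31325.54 × 1.121 = 35115.9303

35115.93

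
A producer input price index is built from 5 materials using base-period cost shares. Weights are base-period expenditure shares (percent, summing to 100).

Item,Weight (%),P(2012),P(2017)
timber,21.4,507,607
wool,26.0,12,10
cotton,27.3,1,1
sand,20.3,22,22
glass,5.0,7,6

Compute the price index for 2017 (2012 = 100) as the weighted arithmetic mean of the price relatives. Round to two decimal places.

99.17

timber: 21.4 × (607/507) = 21.4 × 1.197239 = 25.6209
wool: 26.0 × (10/12) = 26.0 × 0.833333 = 21.6667
cotton: 27.3 × (1/1) = 27.3 × 1.000000 = 27.3000
sand: 20.3 × (22/22) = 20.3 × 1.000000 = 20.3000
glass: 5.0 × (6/7) = 5.0 × 0.857143 = 4.2857
Index = Σ wᵢ·(p₁ᵢ/p₀ᵢ) = 25.6209 + 21.6667 + 27.3000 + 20.3000 + 4.2857 = 99.1733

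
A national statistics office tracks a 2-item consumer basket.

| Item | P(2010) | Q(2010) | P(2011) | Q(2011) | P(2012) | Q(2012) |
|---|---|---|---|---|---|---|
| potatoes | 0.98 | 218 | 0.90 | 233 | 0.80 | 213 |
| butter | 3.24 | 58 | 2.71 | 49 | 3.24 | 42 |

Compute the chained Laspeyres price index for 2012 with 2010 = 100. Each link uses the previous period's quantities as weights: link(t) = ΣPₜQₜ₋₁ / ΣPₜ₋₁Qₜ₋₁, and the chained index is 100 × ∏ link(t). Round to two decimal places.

Link 2010→2011:
ΣP(2011)Q(2010) = 0.90×218 + 2.71×58 = 196.2 + 157.18 = 353.38
ΣP(2010)Q(2010) = 0.98×218 + 3.24×58 = 213.64 + 187.92 = 401.56
link = 353.38/401.56 = 0.880018
Link 2011→2012:
ΣP(2012)Q(2011) = 0.80×233 + 3.24×49 = 186.4 + 158.76 = 345.16
ΣP(2011)Q(2011) = 0.90×233 + 2.71×49 = 209.7 + 132.79 = 342.49
link = 345.16/342.49 = 1.007796
Chained index = 100 × 0.880018 × 1.007796 = 88.6878

88.69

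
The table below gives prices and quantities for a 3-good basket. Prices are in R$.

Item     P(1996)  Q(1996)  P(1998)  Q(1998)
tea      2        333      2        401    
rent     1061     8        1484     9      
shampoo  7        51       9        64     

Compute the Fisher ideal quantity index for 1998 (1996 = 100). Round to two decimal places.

Laspeyres component (base-period weights):
ΣP(1996)Q(1998) = 2×401 + 1061×9 + 7×64 = 802 + 9549 + 448 = 10799
ΣP(1996)Q(1996) = 2×333 + 1061×8 + 7×51 = 666 + 8488 + 357 = 9511
L = 10799 / 9511 × 100 = 113.5422
Paasche component (current-period weights):
ΣP(1998)Q(1998) = 2×401 + 1484×9 + 9×64 = 802 + 13356 + 576 = 14734
ΣP(1998)Q(1996) = 2×333 + 1484×8 + 9×51 = 666 + 11872 + 459 = 12997
P = 14734 / 12997 × 100 = 113.3646
Fisher = √(L × P) = √(113.5422 × 113.3646) = 113.4534

113.45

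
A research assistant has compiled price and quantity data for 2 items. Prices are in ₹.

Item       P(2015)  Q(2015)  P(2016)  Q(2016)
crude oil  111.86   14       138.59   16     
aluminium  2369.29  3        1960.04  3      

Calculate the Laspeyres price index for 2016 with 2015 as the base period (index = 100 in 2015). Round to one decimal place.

Laspeyres price index uses base-period quantities as weights.
ΣP(2016)·Q(2015) = 138.59×14 + 1960.04×3 = 1940.26 + 5880.12 = 7820.38
ΣP(2015)·Q(2015) = 111.86×14 + 2369.29×3 = 1566.04 + 7107.87 = 8673.91
Index = 7820.38 / 8673.91 × 100 = 90.1598

90.2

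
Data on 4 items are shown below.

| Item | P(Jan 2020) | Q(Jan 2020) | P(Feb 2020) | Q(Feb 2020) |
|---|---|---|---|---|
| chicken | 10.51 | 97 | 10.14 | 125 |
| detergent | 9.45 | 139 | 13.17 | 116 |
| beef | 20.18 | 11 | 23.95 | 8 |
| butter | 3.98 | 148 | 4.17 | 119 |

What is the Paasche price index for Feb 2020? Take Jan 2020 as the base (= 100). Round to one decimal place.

114.4

Paasche price index uses current-period quantities as weights.
ΣP(Feb 2020)·Q(Feb 2020) = 10.14×125 + 13.17×116 + 23.95×8 + 4.17×119 = 1267.5 + 1527.72 + 191.6 + 496.23 = 3483.05
ΣP(Jan 2020)·Q(Feb 2020) = 10.51×125 + 9.45×116 + 20.18×8 + 3.98×119 = 1313.75 + 1096.2 + 161.44 + 473.62 = 3045.01
Index = 3483.05 / 3045.01 × 100 = 114.3855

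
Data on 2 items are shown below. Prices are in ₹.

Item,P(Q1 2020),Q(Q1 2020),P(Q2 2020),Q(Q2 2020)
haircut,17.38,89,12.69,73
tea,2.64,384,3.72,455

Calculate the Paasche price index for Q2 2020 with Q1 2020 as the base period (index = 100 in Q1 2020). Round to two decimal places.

Paasche price index uses current-period quantities as weights.
ΣP(Q2 2020)·Q(Q2 2020) = 12.69×73 + 3.72×455 = 926.37 + 1692.6 = 2618.97
ΣP(Q1 2020)·Q(Q2 2020) = 17.38×73 + 2.64×455 = 1268.74 + 1201.2 = 2469.94
Index = 2618.97 / 2469.94 × 100 = 106.0337

106.03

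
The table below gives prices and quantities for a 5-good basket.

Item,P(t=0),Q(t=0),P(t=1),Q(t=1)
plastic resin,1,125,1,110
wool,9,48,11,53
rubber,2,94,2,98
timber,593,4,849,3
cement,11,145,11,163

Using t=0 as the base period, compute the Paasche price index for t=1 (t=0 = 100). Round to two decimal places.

Paasche price index uses current-period quantities as weights.
ΣP(t=1)·Q(t=1) = 1×110 + 11×53 + 2×98 + 849×3 + 11×163 = 110 + 583 + 196 + 2547 + 1793 = 5229
ΣP(t=0)·Q(t=1) = 1×110 + 9×53 + 2×98 + 593×3 + 11×163 = 110 + 477 + 196 + 1779 + 1793 = 4355
Index = 5229 / 4355 × 100 = 120.0689

120.07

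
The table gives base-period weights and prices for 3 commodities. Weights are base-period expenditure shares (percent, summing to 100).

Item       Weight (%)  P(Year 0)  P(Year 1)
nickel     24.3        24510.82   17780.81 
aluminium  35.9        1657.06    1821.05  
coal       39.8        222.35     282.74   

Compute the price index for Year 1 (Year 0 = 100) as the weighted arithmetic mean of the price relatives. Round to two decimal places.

107.69

nickel: 24.3 × (17780.81/24510.82) = 24.3 × 0.725427 = 17.6279
aluminium: 35.9 × (1821.05/1657.06) = 35.9 × 1.098964 = 39.4528
coal: 39.8 × (282.74/222.35) = 39.8 × 1.271599 = 50.6096
Index = Σ wᵢ·(p₁ᵢ/p₀ᵢ) = 17.6279 + 39.4528 + 50.6096 = 107.6903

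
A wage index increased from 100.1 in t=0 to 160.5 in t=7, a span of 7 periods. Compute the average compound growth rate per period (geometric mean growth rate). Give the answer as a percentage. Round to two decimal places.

Growth factor = (160.5/100.1)^(1/7) = (1.603397)^(1/7) = 1.069773
Growth rate = 1.069773 − 1 = 0.069773 = 6.9773%

6.98%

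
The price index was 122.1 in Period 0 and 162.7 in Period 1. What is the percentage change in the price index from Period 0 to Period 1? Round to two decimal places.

Change = (162.7 − 122.1) / 122.1 × 100
       = 40.6 / 122.1 × 100 = 33.2514%

33.25%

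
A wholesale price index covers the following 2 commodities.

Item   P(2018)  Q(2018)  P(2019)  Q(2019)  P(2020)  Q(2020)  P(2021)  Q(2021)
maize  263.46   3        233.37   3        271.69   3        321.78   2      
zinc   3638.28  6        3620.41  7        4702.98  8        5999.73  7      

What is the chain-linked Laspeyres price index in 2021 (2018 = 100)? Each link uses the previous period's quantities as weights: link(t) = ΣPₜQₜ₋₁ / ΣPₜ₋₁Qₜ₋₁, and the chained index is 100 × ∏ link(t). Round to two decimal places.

Link 2018→2019:
ΣP(2019)Q(2018) = 233.37×3 + 3620.41×6 = 700.11 + 21722.46 = 22422.57
ΣP(2018)Q(2018) = 263.46×3 + 3638.28×6 = 790.38 + 21829.68 = 22620.06
link = 22422.57/22620.06 = 0.991269
Link 2019→2020:
ΣP(2020)Q(2019) = 271.69×3 + 4702.98×7 = 815.07 + 32920.86 = 33735.93
ΣP(2019)Q(2019) = 233.37×3 + 3620.41×7 = 700.11 + 25342.87 = 26042.98
link = 33735.93/26042.98 = 1.295394
Link 2020→2021:
ΣP(2021)Q(2020) = 321.78×3 + 5999.73×8 = 965.34 + 47997.84 = 48963.18
ΣP(2020)Q(2020) = 271.69×3 + 4702.98×8 = 815.07 + 37623.84 = 38438.91
link = 48963.18/38438.91 = 1.273792
Chained index = 100 × 0.991269 × 1.295394 × 1.273792 = 163.5657

163.57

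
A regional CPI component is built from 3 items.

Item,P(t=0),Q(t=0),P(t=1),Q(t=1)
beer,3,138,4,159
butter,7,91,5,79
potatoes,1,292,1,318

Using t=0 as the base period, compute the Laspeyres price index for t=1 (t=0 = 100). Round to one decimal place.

Laspeyres price index uses base-period quantities as weights.
ΣP(t=1)·Q(t=0) = 4×138 + 5×91 + 1×292 = 552 + 455 + 292 = 1299
ΣP(t=0)·Q(t=0) = 3×138 + 7×91 + 1×292 = 414 + 637 + 292 = 1343
Index = 1299 / 1343 × 100 = 96.7238

96.7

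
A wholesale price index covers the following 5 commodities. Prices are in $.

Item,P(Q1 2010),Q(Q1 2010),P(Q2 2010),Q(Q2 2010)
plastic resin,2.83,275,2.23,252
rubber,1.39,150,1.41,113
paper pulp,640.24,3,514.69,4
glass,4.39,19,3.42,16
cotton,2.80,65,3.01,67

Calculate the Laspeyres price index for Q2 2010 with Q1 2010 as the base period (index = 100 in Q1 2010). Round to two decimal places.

82.87

Laspeyres price index uses base-period quantities as weights.
ΣP(Q2 2010)·Q(Q1 2010) = 2.23×275 + 1.41×150 + 514.69×3 + 3.42×19 + 3.01×65 = 613.25 + 211.5 + 1544.07 + 64.98 + 195.65 = 2629.45
ΣP(Q1 2010)·Q(Q1 2010) = 2.83×275 + 1.39×150 + 640.24×3 + 4.39×19 + 2.80×65 = 778.25 + 208.5 + 1920.72 + 83.41 + 182 = 3172.88
Index = 2629.45 / 3172.88 × 100 = 82.8727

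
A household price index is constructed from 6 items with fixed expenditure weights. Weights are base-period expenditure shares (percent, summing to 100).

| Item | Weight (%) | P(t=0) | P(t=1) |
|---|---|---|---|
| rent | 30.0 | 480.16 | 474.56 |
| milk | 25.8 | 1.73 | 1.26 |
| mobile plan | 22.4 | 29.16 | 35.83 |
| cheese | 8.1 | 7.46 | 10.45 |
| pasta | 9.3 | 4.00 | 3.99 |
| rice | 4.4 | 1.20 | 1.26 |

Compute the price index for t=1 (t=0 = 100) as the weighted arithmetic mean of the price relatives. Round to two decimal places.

rent: 30.0 × (474.56/480.16) = 30.0 × 0.988337 = 29.6501
milk: 25.8 × (1.26/1.73) = 25.8 × 0.728324 = 18.7908
mobile plan: 22.4 × (35.83/29.16) = 22.4 × 1.228738 = 27.5237
cheese: 8.1 × (10.45/7.46) = 8.1 × 1.400804 = 11.3465
pasta: 9.3 × (3.99/4.00) = 9.3 × 0.997500 = 9.2768
rice: 4.4 × (1.26/1.20) = 4.4 × 1.050000 = 4.6200
Index = Σ wᵢ·(p₁ᵢ/p₀ᵢ) = 29.6501 + 18.7908 + 27.5237 + 11.3465 + 9.2768 + 4.6200 = 101.2079

101.21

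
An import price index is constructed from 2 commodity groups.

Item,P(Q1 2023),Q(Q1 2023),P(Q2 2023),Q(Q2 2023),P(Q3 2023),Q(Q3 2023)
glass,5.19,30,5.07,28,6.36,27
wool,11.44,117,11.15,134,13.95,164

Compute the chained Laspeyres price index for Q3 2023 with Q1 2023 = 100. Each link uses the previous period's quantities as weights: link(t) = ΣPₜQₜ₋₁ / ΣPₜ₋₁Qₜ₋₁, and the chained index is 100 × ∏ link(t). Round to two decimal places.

Link Q1 2023→Q2 2023:
ΣP(Q2 2023)Q(Q1 2023) = 5.07×30 + 11.15×117 = 152.1 + 1304.55 = 1456.65
ΣP(Q1 2023)Q(Q1 2023) = 5.19×30 + 11.44×117 = 155.7 + 1338.48 = 1494.18
link = 1456.65/1494.18 = 0.974883
Link Q2 2023→Q3 2023:
ΣP(Q3 2023)Q(Q2 2023) = 6.36×28 + 13.95×134 = 178.08 + 1869.3 = 2047.38
ΣP(Q2 2023)Q(Q2 2023) = 5.07×28 + 11.15×134 = 141.96 + 1494.1 = 1636.06
link = 2047.38/1636.06 = 1.251409
Chained index = 100 × 0.974883 × 1.251409 = 121.9977

122.00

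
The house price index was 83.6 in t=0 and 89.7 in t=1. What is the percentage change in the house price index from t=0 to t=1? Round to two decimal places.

Change = (89.7 − 83.6) / 83.6 × 100
       = 6.1 / 83.6 × 100 = 7.2967%

7.30%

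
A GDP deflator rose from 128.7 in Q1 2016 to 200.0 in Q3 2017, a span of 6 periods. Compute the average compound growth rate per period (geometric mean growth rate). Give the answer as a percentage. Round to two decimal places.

Growth factor = (200.0/128.7)^(1/6) = (1.554002)^(1/6) = 1.076239
Growth rate = 1.076239 − 1 = 0.076239 = 7.6239%

7.62%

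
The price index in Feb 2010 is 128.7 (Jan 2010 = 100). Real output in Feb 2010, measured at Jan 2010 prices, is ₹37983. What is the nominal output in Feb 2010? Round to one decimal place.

48884.1

Nominal = Real × (Index/100) = 37983 × (128.7/100)
        = 37983 × 1.287 = 48884.1210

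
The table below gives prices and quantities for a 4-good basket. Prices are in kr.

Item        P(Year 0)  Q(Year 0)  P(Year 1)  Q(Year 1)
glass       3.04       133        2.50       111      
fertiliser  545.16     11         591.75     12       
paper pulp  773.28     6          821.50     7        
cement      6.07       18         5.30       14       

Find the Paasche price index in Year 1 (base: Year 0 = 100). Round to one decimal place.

Paasche price index uses current-period quantities as weights.
ΣP(Year 1)·Q(Year 1) = 2.50×111 + 591.75×12 + 821.50×7 + 5.30×14 = 277.5 + 7101 + 5750.5 + 74.2 = 13203.2
ΣP(Year 0)·Q(Year 1) = 3.04×111 + 545.16×12 + 773.28×7 + 6.07×14 = 337.44 + 6541.92 + 5412.96 + 84.98 = 12377.3
Index = 13203.2 / 12377.3 × 100 = 106.6727

106.7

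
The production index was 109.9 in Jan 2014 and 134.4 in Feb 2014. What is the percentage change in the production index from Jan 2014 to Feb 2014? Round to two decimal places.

22.29%

Change = (134.4 − 109.9) / 109.9 × 100
       = 24.5 / 109.9 × 100 = 22.2930%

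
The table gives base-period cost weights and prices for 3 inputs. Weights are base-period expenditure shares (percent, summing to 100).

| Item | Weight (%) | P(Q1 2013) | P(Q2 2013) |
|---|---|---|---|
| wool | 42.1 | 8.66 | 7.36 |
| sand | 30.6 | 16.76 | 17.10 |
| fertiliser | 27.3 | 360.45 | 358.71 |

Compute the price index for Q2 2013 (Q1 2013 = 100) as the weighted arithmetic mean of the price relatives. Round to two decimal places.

wool: 42.1 × (7.36/8.66) = 42.1 × 0.849885 = 35.7801
sand: 30.6 × (17.10/16.76) = 30.6 × 1.020286 = 31.2208
fertiliser: 27.3 × (358.71/360.45) = 27.3 × 0.995173 = 27.1682
Index = Σ wᵢ·(p₁ᵢ/p₀ᵢ) = 35.7801 + 31.2208 + 27.1682 = 94.1691

94.17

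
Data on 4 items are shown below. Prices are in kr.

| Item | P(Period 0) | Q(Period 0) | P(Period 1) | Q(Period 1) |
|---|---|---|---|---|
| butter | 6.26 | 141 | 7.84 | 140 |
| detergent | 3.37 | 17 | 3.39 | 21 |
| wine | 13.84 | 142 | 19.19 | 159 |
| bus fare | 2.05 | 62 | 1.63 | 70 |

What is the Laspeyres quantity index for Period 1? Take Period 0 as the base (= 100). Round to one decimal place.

Laspeyres quantity index uses base-period prices as weights.
ΣP(Period 0)·Q(Period 1) = 6.26×140 + 3.37×21 + 13.84×159 + 2.05×70 = 876.4 + 70.77 + 2200.56 + 143.5 = 3291.23
ΣP(Period 0)·Q(Period 0) = 6.26×141 + 3.37×17 + 13.84×142 + 2.05×62 = 882.66 + 57.29 + 1965.28 + 127.1 = 3032.33
Index = 3291.23 / 3032.33 × 100 = 108.5380

108.5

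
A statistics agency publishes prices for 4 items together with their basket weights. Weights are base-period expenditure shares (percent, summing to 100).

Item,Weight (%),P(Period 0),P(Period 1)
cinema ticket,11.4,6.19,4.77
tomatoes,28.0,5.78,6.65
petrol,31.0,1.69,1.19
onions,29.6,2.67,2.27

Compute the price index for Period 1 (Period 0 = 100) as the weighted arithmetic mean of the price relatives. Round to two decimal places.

cinema ticket: 11.4 × (4.77/6.19) = 11.4 × 0.770598 = 8.7848
tomatoes: 28.0 × (6.65/5.78) = 28.0 × 1.150519 = 32.2145
petrol: 31.0 × (1.19/1.69) = 31.0 × 0.704142 = 21.8284
onions: 29.6 × (2.27/2.67) = 29.6 × 0.850187 = 25.1655
Index = Σ wᵢ·(p₁ᵢ/p₀ᵢ) = 8.7848 + 32.2145 + 21.8284 + 25.1655 = 87.9933

87.99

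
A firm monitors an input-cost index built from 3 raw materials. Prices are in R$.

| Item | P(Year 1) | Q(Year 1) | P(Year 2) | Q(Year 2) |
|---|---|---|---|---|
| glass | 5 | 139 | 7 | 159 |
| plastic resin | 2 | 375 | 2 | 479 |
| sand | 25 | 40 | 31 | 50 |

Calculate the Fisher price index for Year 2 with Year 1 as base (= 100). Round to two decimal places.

Laspeyres component (base-period weights):
ΣP(Year 2)Q(Year 1) = 7×139 + 2×375 + 31×40 = 973 + 750 + 1240 = 2963
ΣP(Year 1)Q(Year 1) = 5×139 + 2×375 + 25×40 = 695 + 750 + 1000 = 2445
L = 2963 / 2445 × 100 = 121.1861
Paasche component (current-period weights):
ΣP(Year 2)Q(Year 2) = 7×159 + 2×479 + 31×50 = 1113 + 958 + 1550 = 3621
ΣP(Year 1)Q(Year 2) = 5×159 + 2×479 + 25×50 = 795 + 958 + 1250 = 3003
P = 3621 / 3003 × 100 = 120.5794
Fisher = √(L × P) = √(121.1861 × 120.5794) = 120.8824

120.88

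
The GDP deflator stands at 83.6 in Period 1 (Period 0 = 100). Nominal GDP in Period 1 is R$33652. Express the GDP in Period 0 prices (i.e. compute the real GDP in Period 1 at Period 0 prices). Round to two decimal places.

40253.59

Real = Nominal ÷ (Index/100) = 33652 ÷ (83.6/100)
     = 33652 ÷ 0.836 = 40253.5885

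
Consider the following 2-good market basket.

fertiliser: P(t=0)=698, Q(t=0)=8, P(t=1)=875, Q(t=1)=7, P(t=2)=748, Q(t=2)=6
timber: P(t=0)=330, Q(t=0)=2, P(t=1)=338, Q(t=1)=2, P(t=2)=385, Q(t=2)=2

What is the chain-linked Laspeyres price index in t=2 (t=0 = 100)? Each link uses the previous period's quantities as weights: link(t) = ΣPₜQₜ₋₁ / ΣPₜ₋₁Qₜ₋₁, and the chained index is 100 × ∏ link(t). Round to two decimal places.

Link t=0→t=1:
ΣP(t=1)Q(t=0) = 875×8 + 338×2 = 7000 + 676 = 7676
ΣP(t=0)Q(t=0) = 698×8 + 330×2 = 5584 + 660 = 6244
link = 7676/6244 = 1.229340
Link t=1→t=2:
ΣP(t=2)Q(t=1) = 748×7 + 385×2 = 5236 + 770 = 6006
ΣP(t=1)Q(t=1) = 875×7 + 338×2 = 6125 + 676 = 6801
link = 6006/6801 = 0.883105
Chained index = 100 × 1.229340 × 0.883105 = 108.5637

108.56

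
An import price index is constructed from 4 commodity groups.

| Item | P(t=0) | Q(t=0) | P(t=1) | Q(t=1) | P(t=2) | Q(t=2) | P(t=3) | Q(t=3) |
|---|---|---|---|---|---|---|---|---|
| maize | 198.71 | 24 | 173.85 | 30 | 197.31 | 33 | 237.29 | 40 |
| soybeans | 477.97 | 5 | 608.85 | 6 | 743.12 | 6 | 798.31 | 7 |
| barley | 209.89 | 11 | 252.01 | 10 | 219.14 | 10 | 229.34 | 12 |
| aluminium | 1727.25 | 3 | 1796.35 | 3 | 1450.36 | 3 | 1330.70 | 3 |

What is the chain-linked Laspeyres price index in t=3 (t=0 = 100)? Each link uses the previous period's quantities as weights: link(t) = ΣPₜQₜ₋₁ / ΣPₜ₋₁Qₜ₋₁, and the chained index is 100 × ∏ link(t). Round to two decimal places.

Link t=0→t=1:
ΣP(t=1)Q(t=0) = 173.85×24 + 608.85×5 + 252.01×11 + 1796.35×3 = 4172.4 + 3044.25 + 2772.11 + 5389.05 = 15377.81
ΣP(t=0)Q(t=0) = 198.71×24 + 477.97×5 + 209.89×11 + 1727.25×3 = 4769.04 + 2389.85 + 2308.79 + 5181.75 = 14649.43
link = 15377.81/14649.43 = 1.049721
Link t=1→t=2:
ΣP(t=2)Q(t=1) = 197.31×30 + 743.12×6 + 219.14×10 + 1450.36×3 = 5919.3 + 4458.72 + 2191.4 + 4351.08 = 16920.5
ΣP(t=1)Q(t=1) = 173.85×30 + 608.85×6 + 252.01×10 + 1796.35×3 = 5215.5 + 3653.1 + 2520.1 + 5389.05 = 16777.75
link = 16920.5/16777.75 = 1.008508
Link t=2→t=3:
ΣP(t=3)Q(t=2) = 237.29×33 + 798.31×6 + 229.34×10 + 1330.70×3 = 7830.57 + 4789.86 + 2293.4 + 3992.1 = 18905.93
ΣP(t=2)Q(t=2) = 197.31×33 + 743.12×6 + 219.14×10 + 1450.36×3 = 6511.23 + 4458.72 + 2191.4 + 4351.08 = 17512.43
link = 18905.93/17512.43 = 1.079572
Chained index = 100 × 1.049721 × 1.008508 × 1.079572 = 114.2891

114.29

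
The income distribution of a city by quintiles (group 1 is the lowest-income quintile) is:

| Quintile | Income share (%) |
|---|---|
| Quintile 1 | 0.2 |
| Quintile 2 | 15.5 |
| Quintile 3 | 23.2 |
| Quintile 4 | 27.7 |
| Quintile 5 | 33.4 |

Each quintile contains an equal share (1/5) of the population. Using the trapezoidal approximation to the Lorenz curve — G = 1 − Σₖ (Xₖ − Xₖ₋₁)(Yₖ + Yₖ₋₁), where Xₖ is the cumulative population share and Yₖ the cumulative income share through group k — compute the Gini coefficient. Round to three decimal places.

0.314

Cumulative income shares Yₖ: 0.0020, 0.1570, 0.3890, 0.6660, 1.0000
Σ (Xₖ−Xₖ₋₁)(Yₖ+Yₖ₋₁) = (1/5)(0.0020+0.0000) + (1/5)(0.1570+0.0020) + (1/5)(0.3890+0.1570) + (1/5)(0.6660+0.3890) + (1/5)(1.0000+0.6660)
  = 0.0004 + 0.0318 + 0.1092 + 0.2110 + 0.3332 = 0.6856
G = 1 − 0.6856 = 0.3144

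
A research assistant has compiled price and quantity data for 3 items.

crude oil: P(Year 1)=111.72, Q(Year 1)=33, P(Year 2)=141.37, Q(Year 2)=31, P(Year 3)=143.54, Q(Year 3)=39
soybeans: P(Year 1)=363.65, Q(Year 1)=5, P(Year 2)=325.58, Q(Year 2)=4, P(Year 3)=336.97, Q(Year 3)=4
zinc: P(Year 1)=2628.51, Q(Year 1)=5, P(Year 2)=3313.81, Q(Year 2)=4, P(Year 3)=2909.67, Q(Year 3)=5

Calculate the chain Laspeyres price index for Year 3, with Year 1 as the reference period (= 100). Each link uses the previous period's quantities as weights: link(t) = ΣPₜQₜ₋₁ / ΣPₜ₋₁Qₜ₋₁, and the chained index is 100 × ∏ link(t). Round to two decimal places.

112.87

Link Year 1→Year 2:
ΣP(Year 2)Q(Year 1) = 141.37×33 + 325.58×5 + 3313.81×5 = 4665.21 + 1627.9 + 16569.05 = 22862.16
ΣP(Year 1)Q(Year 1) = 111.72×33 + 363.65×5 + 2628.51×5 = 3686.76 + 1818.25 + 13142.55 = 18647.56
link = 22862.16/18647.56 = 1.226013
Link Year 2→Year 3:
ΣP(Year 3)Q(Year 2) = 143.54×31 + 336.97×4 + 2909.67×4 = 4449.74 + 1347.88 + 11638.68 = 17436.3
ΣP(Year 2)Q(Year 2) = 141.37×31 + 325.58×4 + 3313.81×4 = 4382.47 + 1302.32 + 13255.24 = 18940.03
link = 17436.3/18940.03 = 0.920606
Chained index = 100 × 1.226013 × 0.920606 = 112.8675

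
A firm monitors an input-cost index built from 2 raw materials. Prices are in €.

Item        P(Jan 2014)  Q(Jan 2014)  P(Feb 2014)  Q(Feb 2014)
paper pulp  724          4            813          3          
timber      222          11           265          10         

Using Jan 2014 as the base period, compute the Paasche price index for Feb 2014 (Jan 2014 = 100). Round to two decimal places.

115.87

Paasche price index uses current-period quantities as weights.
ΣP(Feb 2014)·Q(Feb 2014) = 813×3 + 265×10 = 2439 + 2650 = 5089
ΣP(Jan 2014)·Q(Feb 2014) = 724×3 + 222×10 = 2172 + 2220 = 4392
Index = 5089 / 4392 × 100 = 115.8698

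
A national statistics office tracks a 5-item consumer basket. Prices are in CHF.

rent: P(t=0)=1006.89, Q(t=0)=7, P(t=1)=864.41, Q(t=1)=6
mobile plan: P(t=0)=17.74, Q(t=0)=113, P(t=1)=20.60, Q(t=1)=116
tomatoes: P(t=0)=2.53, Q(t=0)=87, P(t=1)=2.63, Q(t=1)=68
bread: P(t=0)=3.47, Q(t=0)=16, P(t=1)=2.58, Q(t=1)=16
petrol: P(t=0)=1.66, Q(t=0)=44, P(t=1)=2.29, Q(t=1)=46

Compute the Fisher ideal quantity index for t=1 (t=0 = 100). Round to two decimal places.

89.84

Laspeyres component (base-period weights):
ΣP(t=0)Q(t=1) = 1006.89×6 + 17.74×116 + 2.53×68 + 3.47×16 + 1.66×46 = 6041.34 + 2057.84 + 172.04 + 55.52 + 76.36 = 8403.1
ΣP(t=0)Q(t=0) = 1006.89×7 + 17.74×113 + 2.53×87 + 3.47×16 + 1.66×44 = 7048.23 + 2004.62 + 220.11 + 55.52 + 73.04 = 9401.52
L = 8403.1 / 9401.52 × 100 = 89.3802
Paasche component (current-period weights):
ΣP(t=1)Q(t=1) = 864.41×6 + 20.60×116 + 2.63×68 + 2.58×16 + 2.29×46 = 5186.46 + 2389.6 + 178.84 + 41.28 + 105.34 = 7901.52
ΣP(t=1)Q(t=0) = 864.41×7 + 20.60×113 + 2.63×87 + 2.58×16 + 2.29×44 = 6050.87 + 2327.8 + 228.81 + 41.28 + 100.76 = 8749.52
P = 7901.52 / 8749.52 × 100 = 90.3080
Fisher = √(L × P) = √(89.3802 × 90.3080) = 89.8429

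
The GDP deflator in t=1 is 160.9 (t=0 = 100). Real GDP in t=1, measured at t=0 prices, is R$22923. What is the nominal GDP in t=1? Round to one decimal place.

36883.1

Nominal = Real × (Index/100) = 22923 × (160.9/100)
        = 22923 × 1.609 = 36883.1070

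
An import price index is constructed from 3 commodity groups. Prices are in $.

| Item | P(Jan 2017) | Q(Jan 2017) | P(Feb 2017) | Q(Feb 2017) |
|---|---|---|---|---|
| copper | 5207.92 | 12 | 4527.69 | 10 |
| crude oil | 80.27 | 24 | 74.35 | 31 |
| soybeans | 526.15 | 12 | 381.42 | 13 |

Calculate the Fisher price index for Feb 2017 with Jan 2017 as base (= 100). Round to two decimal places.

Laspeyres component (base-period weights):
ΣP(Feb 2017)Q(Jan 2017) = 4527.69×12 + 74.35×24 + 381.42×12 = 54332.28 + 1784.4 + 4577.04 = 60693.72
ΣP(Jan 2017)Q(Jan 2017) = 5207.92×12 + 80.27×24 + 526.15×12 = 62495.04 + 1926.48 + 6313.8 = 70735.32
L = 60693.72 / 70735.32 × 100 = 85.8040
Paasche component (current-period weights):
ΣP(Feb 2017)Q(Feb 2017) = 4527.69×10 + 74.35×31 + 381.42×13 = 45276.9 + 2304.85 + 4958.46 = 52540.21
ΣP(Jan 2017)Q(Feb 2017) = 5207.92×10 + 80.27×31 + 526.15×13 = 52079.2 + 2488.37 + 6839.95 = 61407.52
P = 52540.21 / 61407.52 × 100 = 85.5599
Fisher = √(L × P) = √(85.8040 × 85.5599) = 85.6819

85.68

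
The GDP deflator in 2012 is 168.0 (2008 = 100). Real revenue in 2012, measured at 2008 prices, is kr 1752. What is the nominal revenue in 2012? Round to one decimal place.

2943.4

Nominal = Real × (Index/100) = 1752 × (168.0/100)
        = 1752 × 1.680 = 2943.3600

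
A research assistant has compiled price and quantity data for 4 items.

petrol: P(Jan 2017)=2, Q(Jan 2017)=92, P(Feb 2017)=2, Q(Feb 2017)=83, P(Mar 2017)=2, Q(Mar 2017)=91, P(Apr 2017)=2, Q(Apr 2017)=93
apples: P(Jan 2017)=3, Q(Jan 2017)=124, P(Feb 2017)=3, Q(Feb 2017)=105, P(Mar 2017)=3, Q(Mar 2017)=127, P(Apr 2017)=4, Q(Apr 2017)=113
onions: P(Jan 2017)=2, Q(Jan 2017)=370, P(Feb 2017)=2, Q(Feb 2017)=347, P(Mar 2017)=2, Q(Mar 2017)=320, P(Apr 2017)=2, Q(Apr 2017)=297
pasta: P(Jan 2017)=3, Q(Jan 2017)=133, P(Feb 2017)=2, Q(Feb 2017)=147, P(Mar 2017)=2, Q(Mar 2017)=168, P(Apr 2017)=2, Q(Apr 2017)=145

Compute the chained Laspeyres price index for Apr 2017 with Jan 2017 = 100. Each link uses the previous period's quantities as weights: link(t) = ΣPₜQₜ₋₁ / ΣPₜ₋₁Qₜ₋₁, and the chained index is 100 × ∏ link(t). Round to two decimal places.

99.76

Link Jan 2017→Feb 2017:
ΣP(Feb 2017)Q(Jan 2017) = 2×92 + 3×124 + 2×370 + 2×133 = 184 + 372 + 740 + 266 = 1562
ΣP(Jan 2017)Q(Jan 2017) = 2×92 + 3×124 + 2×370 + 3×133 = 184 + 372 + 740 + 399 = 1695
link = 1562/1695 = 0.921534
Link Feb 2017→Mar 2017:
ΣP(Mar 2017)Q(Feb 2017) = 2×83 + 3×105 + 2×347 + 2×147 = 166 + 315 + 694 + 294 = 1469
ΣP(Feb 2017)Q(Feb 2017) = 2×83 + 3×105 + 2×347 + 2×147 = 166 + 315 + 694 + 294 = 1469
link = 1469/1469 = 1.000000
Link Mar 2017→Apr 2017:
ΣP(Apr 2017)Q(Mar 2017) = 2×91 + 4×127 + 2×320 + 2×168 = 182 + 508 + 640 + 336 = 1666
ΣP(Mar 2017)Q(Mar 2017) = 2×91 + 3×127 + 2×320 + 2×168 = 182 + 381 + 640 + 336 = 1539
link = 1666/1539 = 1.082521
Chained index = 100 × 0.921534 × 1.000000 × 1.082521 = 99.7580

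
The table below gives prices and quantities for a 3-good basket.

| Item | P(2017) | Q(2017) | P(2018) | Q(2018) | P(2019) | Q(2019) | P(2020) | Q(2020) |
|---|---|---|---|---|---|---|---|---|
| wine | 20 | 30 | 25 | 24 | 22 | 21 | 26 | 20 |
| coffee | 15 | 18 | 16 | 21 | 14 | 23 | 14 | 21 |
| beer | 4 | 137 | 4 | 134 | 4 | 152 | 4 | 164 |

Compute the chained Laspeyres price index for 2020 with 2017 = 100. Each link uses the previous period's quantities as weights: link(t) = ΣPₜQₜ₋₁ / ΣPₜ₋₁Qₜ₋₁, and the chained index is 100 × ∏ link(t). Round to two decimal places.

Link 2017→2018:
ΣP(2018)Q(2017) = 25×30 + 16×18 + 4×137 = 750 + 288 + 548 = 1586
ΣP(2017)Q(2017) = 20×30 + 15×18 + 4×137 = 600 + 270 + 548 = 1418
link = 1586/1418 = 1.118477
Link 2018→2019:
ΣP(2019)Q(2018) = 22×24 + 14×21 + 4×134 = 528 + 294 + 536 = 1358
ΣP(2018)Q(2018) = 25×24 + 16×21 + 4×134 = 600 + 336 + 536 = 1472
link = 1358/1472 = 0.922554
Link 2019→2020:
ΣP(2020)Q(2019) = 26×21 + 14×23 + 4×152 = 546 + 322 + 608 = 1476
ΣP(2019)Q(2019) = 22×21 + 14×23 + 4×152 = 462 + 322 + 608 = 1392
link = 1476/1392 = 1.060345
Chained index = 100 × 1.118477 × 0.922554 × 1.060345 = 109.4123

109.41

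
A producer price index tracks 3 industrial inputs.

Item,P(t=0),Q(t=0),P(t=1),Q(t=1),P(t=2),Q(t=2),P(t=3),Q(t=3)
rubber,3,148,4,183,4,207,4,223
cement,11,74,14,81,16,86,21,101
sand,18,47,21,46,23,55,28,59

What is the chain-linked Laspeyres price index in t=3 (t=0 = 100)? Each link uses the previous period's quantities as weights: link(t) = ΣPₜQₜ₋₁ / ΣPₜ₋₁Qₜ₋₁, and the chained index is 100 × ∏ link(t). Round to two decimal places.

162.96

Link t=0→t=1:
ΣP(t=1)Q(t=0) = 4×148 + 14×74 + 21×47 = 592 + 1036 + 987 = 2615
ΣP(t=0)Q(t=0) = 3×148 + 11×74 + 18×47 = 444 + 814 + 846 = 2104
link = 2615/2104 = 1.242871
Link t=1→t=2:
ΣP(t=2)Q(t=1) = 4×183 + 16×81 + 23×46 = 732 + 1296 + 1058 = 3086
ΣP(t=1)Q(t=1) = 4×183 + 14×81 + 21×46 = 732 + 1134 + 966 = 2832
link = 3086/2832 = 1.089689
Link t=2→t=3:
ΣP(t=3)Q(t=2) = 4×207 + 21×86 + 28×55 = 828 + 1806 + 1540 = 4174
ΣP(t=2)Q(t=2) = 4×207 + 16×86 + 23×55 = 828 + 1376 + 1265 = 3469
link = 4174/3469 = 1.203229
Chained index = 100 × 1.242871 × 1.089689 × 1.203229 = 162.9584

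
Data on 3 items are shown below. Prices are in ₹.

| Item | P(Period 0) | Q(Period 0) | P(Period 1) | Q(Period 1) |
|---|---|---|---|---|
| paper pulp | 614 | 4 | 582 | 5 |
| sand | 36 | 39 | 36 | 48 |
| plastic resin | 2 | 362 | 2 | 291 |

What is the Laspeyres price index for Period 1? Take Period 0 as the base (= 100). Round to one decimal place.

Laspeyres price index uses base-period quantities as weights.
ΣP(Period 1)·Q(Period 0) = 582×4 + 36×39 + 2×362 = 2328 + 1404 + 724 = 4456
ΣP(Period 0)·Q(Period 0) = 614×4 + 36×39 + 2×362 = 2456 + 1404 + 724 = 4584
Index = 4456 / 4584 × 100 = 97.2077

97.2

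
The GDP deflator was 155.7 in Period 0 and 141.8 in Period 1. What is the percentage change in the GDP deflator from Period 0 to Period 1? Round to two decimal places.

Change = (141.8 − 155.7) / 155.7 × 100
       = -13.9 / 155.7 × 100 = -8.9274%

-8.93%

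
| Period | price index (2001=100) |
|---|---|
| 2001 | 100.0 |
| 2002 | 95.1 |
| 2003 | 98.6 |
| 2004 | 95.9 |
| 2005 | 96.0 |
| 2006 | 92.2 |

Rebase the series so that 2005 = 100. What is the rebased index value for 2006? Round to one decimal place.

Rebased(2006) = 92.2 / 96.0 × 100 = 96.0417

96.0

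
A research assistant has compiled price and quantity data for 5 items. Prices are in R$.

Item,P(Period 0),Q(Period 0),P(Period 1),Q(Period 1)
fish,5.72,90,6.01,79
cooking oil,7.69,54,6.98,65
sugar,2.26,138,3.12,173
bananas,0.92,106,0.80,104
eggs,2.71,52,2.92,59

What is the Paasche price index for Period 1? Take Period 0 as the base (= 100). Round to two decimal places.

Paasche price index uses current-period quantities as weights.
ΣP(Period 1)·Q(Period 1) = 6.01×79 + 6.98×65 + 3.12×173 + 0.80×104 + 2.92×59 = 474.79 + 453.7 + 539.76 + 83.2 + 172.28 = 1723.73
ΣP(Period 0)·Q(Period 1) = 5.72×79 + 7.69×65 + 2.26×173 + 0.92×104 + 2.71×59 = 451.88 + 499.85 + 390.98 + 95.68 + 159.89 = 1598.28
Index = 1723.73 / 1598.28 × 100 = 107.8491

107.85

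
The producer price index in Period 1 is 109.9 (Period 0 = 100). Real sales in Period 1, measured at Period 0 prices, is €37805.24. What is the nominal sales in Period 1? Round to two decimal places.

Nominal = Real × (Index/100) = 37805.24 × (109.9/100)
        = 37805.24 × 1.099 = 41547.9588

41547.96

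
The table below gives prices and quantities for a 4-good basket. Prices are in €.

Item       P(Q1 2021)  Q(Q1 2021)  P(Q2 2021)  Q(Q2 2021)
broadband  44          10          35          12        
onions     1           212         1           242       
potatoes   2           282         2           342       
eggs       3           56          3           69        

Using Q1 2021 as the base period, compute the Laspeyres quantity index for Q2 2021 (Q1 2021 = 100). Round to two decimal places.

120.01

Laspeyres quantity index uses base-period prices as weights.
ΣP(Q1 2021)·Q(Q2 2021) = 44×12 + 1×242 + 2×342 + 3×69 = 528 + 242 + 684 + 207 = 1661
ΣP(Q1 2021)·Q(Q1 2021) = 44×10 + 1×212 + 2×282 + 3×56 = 440 + 212 + 564 + 168 = 1384
Index = 1661 / 1384 × 100 = 120.0145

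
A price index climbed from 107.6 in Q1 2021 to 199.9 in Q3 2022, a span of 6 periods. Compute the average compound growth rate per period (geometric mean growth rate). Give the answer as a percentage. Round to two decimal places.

10.87%

Growth factor = (199.9/107.6)^(1/6) = (1.857807)^(1/6) = 1.108749
Growth rate = 1.108749 − 1 = 0.108749 = 10.8749%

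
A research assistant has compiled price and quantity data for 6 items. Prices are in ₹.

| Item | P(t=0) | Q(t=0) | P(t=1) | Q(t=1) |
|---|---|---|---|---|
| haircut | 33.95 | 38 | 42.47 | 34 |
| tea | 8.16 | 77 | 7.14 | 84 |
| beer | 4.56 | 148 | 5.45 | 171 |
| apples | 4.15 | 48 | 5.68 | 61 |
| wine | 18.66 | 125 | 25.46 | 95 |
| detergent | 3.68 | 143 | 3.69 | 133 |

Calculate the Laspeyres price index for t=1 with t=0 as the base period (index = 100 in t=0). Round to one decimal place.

Laspeyres price index uses base-period quantities as weights.
ΣP(t=1)·Q(t=0) = 42.47×38 + 7.14×77 + 5.45×148 + 5.68×48 + 25.46×125 + 3.69×143 = 1613.86 + 549.78 + 806.6 + 272.64 + 3182.5 + 527.67 = 6953.05
ΣP(t=0)·Q(t=0) = 33.95×38 + 8.16×77 + 4.56×148 + 4.15×48 + 18.66×125 + 3.68×143 = 1290.1 + 628.32 + 674.88 + 199.2 + 2332.5 + 526.24 = 5651.24
Index = 6953.05 / 5651.24 × 100 = 123.0358

123.0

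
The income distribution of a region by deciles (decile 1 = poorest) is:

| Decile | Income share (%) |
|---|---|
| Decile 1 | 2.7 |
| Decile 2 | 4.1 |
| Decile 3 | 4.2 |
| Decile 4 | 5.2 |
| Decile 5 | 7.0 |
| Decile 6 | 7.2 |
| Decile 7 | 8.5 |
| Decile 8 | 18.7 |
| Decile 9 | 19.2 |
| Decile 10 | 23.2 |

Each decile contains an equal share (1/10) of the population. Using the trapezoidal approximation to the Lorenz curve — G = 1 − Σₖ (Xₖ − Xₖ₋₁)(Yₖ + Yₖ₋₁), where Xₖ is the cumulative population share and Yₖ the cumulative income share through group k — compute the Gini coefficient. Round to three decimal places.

Cumulative income shares Yₖ: 0.0270, 0.0680, 0.1100, 0.1620, 0.2320, 0.3040, 0.3890, 0.5760, 0.7680, 1.0000
Σ (Xₖ−Xₖ₋₁)(Yₖ+Yₖ₋₁) = (1/10)(0.0270+0.0000) + (1/10)(0.0680+0.0270) + (1/10)(0.1100+0.0680) + (1/10)(0.1620+0.1100) + (1/10)(0.2320+0.1620) + (1/10)(0.3040+0.2320) + (1/10)(0.3890+0.3040) + (1/10)(0.5760+0.3890) + (1/10)(0.7680+0.5760) + (1/10)(1.0000+0.7680)
  = 0.0027 + 0.0095 + 0.0178 + 0.0272 + 0.0394 + 0.0536 + 0.0693 + 0.0965 + 0.1344 + 0.1768 = 0.6272
G = 1 − 0.6272 = 0.3728

0.373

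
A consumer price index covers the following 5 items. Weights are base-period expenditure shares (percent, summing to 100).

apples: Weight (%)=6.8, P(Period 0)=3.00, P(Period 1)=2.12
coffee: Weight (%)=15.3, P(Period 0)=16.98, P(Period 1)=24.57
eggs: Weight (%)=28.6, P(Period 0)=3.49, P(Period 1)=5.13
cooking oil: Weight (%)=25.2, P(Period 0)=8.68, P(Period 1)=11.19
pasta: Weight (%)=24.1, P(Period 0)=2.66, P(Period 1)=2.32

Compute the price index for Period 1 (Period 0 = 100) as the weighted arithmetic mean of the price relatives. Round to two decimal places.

apples: 6.8 × (2.12/3.00) = 6.8 × 0.706667 = 4.8053
coffee: 15.3 × (24.57/16.98) = 15.3 × 1.446996 = 22.1390
eggs: 28.6 × (5.13/3.49) = 28.6 × 1.469914 = 42.0395
cooking oil: 25.2 × (11.19/8.68) = 25.2 × 1.289171 = 32.4871
pasta: 24.1 × (2.32/2.66) = 24.1 × 0.872180 = 21.0195
Index = Σ wᵢ·(p₁ᵢ/p₀ᵢ) = 4.8053 + 22.1390 + 42.0395 + 32.4871 + 21.0195 = 122.4906

122.49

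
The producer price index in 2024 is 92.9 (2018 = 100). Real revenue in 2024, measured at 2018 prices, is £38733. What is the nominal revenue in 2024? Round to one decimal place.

35983.0

Nominal = Real × (Index/100) = 38733 × (92.9/100)
        = 38733 × 0.929 = 35982.9570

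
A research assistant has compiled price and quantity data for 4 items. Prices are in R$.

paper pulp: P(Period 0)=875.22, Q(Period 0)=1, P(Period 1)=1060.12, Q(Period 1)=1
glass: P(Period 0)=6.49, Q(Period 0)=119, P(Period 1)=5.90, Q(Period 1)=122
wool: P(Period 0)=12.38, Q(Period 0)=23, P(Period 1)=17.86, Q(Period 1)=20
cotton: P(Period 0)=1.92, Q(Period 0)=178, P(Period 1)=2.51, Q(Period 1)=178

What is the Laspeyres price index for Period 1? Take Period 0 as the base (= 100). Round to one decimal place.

115.2

Laspeyres price index uses base-period quantities as weights.
ΣP(Period 1)·Q(Period 0) = 1060.12×1 + 5.90×119 + 17.86×23 + 2.51×178 = 1060.12 + 702.1 + 410.78 + 446.78 = 2619.78
ΣP(Period 0)·Q(Period 0) = 875.22×1 + 6.49×119 + 12.38×23 + 1.92×178 = 875.22 + 772.31 + 284.74 + 341.76 = 2274.03
Index = 2619.78 / 2274.03 × 100 = 115.2043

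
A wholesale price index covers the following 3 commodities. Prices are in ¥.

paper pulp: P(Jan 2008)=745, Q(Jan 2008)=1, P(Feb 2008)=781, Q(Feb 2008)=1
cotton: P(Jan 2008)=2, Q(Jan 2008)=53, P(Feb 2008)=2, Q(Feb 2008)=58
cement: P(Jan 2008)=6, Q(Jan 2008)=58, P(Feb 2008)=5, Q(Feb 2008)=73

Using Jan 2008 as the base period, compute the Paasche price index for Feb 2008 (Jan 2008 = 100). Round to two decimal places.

Paasche price index uses current-period quantities as weights.
ΣP(Feb 2008)·Q(Feb 2008) = 781×1 + 2×58 + 5×73 = 781 + 116 + 365 = 1262
ΣP(Jan 2008)·Q(Feb 2008) = 745×1 + 2×58 + 6×73 = 745 + 116 + 438 = 1299
Index = 1262 / 1299 × 100 = 97.1517

97.15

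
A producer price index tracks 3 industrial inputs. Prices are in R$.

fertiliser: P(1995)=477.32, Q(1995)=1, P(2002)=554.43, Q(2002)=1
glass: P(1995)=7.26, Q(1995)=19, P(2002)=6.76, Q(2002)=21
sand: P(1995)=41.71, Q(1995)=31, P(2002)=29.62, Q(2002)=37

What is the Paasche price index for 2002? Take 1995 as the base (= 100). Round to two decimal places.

Paasche price index uses current-period quantities as weights.
ΣP(2002)·Q(2002) = 554.43×1 + 6.76×21 + 29.62×37 = 554.43 + 141.96 + 1095.94 = 1792.33
ΣP(1995)·Q(2002) = 477.32×1 + 7.26×21 + 41.71×37 = 477.32 + 152.46 + 1543.27 = 2173.05
Index = 1792.33 / 2173.05 × 100 = 82.4799

82.48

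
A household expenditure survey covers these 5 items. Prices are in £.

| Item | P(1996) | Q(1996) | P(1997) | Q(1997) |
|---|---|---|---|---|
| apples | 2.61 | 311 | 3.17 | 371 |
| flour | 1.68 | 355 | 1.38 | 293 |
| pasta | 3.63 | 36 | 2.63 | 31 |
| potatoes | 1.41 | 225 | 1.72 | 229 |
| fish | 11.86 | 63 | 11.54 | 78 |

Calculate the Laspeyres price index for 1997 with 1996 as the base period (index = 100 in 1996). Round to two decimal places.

Laspeyres price index uses base-period quantities as weights.
ΣP(1997)·Q(1996) = 3.17×311 + 1.38×355 + 2.63×36 + 1.72×225 + 11.54×63 = 985.87 + 489.9 + 94.68 + 387 + 727.02 = 2684.47
ΣP(1996)·Q(1996) = 2.61×311 + 1.68×355 + 3.63×36 + 1.41×225 + 11.86×63 = 811.71 + 596.4 + 130.68 + 317.25 + 747.18 = 2603.22
Index = 2684.47 / 2603.22 × 100 = 103.1211

103.12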